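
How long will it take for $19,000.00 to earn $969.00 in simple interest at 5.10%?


Rearrange the simple interest formula for t:
I = P × r × t  ⇒  t = I / (P × r)
t = $969.00 / ($19,000.00 × 0.051)
t = 1

t = I/(P×r) = 1 year


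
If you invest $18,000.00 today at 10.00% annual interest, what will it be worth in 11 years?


Future value formula: FV = PV × (1 + r)^t
FV = $18,000.00 × (1 + 0.1)^11
FV = $18,000.00 × 2.8531167
FV = $51,356.10

FV = PV × (1 + r)^t = $51,356.10


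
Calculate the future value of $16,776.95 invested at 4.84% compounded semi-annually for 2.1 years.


Compound interest formula: A = P(1 + r/n)^(nt)
A = $16,776.95 × (1 + 0.0484/2)^(2 × 2.1)
Growth factor: (1 + 0.0484/2)^4.2 = 1.105646
A = $16,776.95 × 1.105646
A = $18,549.37

A = P(1 + r/n)^(nt) = $18,549.37


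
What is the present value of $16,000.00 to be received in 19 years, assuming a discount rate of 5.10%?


Present value formula: PV = FV / (1 + r)^t
PV = $16,000.00 / (1 + 0.051)^19
PV = $16,000.00 / 2.573070
PV = $6,218.25

PV = FV / (1 + r)^t = $6,218.25


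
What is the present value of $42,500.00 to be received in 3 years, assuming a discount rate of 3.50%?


Present value formula: PV = FV / (1 + r)^t
PV = $42,500.00 / (1 + 0.035)^3
PV = $42,500.00 / 1.108718
PV = $38,332.56

PV = FV / (1 + r)^t = $38,332.56


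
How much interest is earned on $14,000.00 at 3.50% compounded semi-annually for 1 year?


Compound interest earned = final amount − principal.
A = P(1 + r/n)^(nt) = $14,000.00 × (1 + 0.035/2)^(2 × 1) = $14,494.29
Interest = A − P = $14,494.29 − $14,000.00 = $494.29

Interest = A - P = $494.29


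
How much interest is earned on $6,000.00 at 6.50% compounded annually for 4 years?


Compound interest earned = final amount − principal.
A = P(1 + r/n)^(nt) = $6,000.00 × (1 + 0.065/1)^(1 × 4) = $7,718.80
Interest = A − P = $7,718.80 − $6,000.00 = $1,718.80

Interest = A - P = $1,718.80


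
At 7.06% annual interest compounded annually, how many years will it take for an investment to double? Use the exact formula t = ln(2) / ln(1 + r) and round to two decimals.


Doubling condition: (1 + r)^t = 2
Take ln of both sides: t × ln(1 + r) = ln(2)
t = ln(2) / ln(1 + r)
t = 0.693147 / 0.068219
t = 10.16

t = ln(2) / ln(1 + r) = 10.16 years


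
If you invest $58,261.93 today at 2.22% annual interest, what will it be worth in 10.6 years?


Future value formula: FV = PV × (1 + r)^t
FV = $58,261.93 × (1 + 0.0222)^10.6
FV = $58,261.93 × 1.2620608
FV = $73,530.10

FV = PV × (1 + r)^t = $73,530.10


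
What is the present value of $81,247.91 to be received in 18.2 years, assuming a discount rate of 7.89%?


Present value formula: PV = FV / (1 + r)^t
PV = $81,247.91 / (1 + 0.0789)^18.2
PV = $81,247.91 / 3.9834348
PV = $20,396.45

PV = FV / (1 + r)^t = $20,396.45


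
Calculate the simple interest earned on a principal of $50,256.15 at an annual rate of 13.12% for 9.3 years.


Simple interest formula: I = P × r × t
I = $50,256.15 × 0.1312 × 9.3
I = $61,320.54

I = P × r × t = $61,320.54


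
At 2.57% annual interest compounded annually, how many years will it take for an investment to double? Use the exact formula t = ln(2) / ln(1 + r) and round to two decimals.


Doubling condition: (1 + r)^t = 2
Take ln of both sides: t × ln(1 + r) = ln(2)
t = ln(2) / ln(1 + r)
t = 0.693147 / 0.025375
t = 27.32

t = ln(2) / ln(1 + r) = 27.32 years


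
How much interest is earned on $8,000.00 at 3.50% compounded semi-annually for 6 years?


Compound interest earned = final amount − principal.
A = P(1 + r/n)^(nt) = $8,000.00 × (1 + 0.035/2)^(2 × 6) = $9,851.51
Interest = A − P = $9,851.51 − $8,000.00 = $1,851.51

Interest = A - P = $1,851.51


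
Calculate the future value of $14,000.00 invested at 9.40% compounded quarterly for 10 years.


Compound interest formula: A = P(1 + r/n)^(nt)
A = $14,000.00 × (1 + 0.094/4)^(4 × 10)
Growth factor: (1 + 0.094/4)^40 = 2.532293
A = $14,000.00 × 2.532293
A = $35,452.10

A = P(1 + r/n)^(nt) = $35,452.10


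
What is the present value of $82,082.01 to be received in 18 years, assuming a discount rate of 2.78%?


Present value formula: PV = FV / (1 + r)^t
PV = $82,082.01 / (1 + 0.0278)^18
PV = $82,082.01 / 1.6381552
PV = $50,106.37

PV = FV / (1 + r)^t = $50,106.37


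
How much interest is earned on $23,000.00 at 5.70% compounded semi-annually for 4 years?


Compound interest earned = final amount − principal.
A = P(1 + r/n)^(nt) = $23,000.00 × (1 + 0.057/2)^(2 × 4) = $28,797.99
Interest = A − P = $28,797.99 − $23,000.00 = $5,797.99

Interest = A - P = $5,797.99


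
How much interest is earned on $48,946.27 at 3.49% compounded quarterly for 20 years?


Compound interest earned = final amount − principal.
A = P(1 + r/n)^(nt) = $48,946.27 × (1 + 0.0349/4)^(4 × 20) = $98,071.40
Interest = A − P = $98,071.40 − $48,946.27 = $49,125.13

Interest = A - P = $49,125.13


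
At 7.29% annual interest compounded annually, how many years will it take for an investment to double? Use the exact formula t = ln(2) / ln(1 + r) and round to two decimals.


Doubling condition: (1 + r)^t = 2
Take ln of both sides: t × ln(1 + r) = ln(2)
t = ln(2) / ln(1 + r)
t = 0.693147 / 0.070365
t = 9.85

t = ln(2) / ln(1 + r) = 9.85 years


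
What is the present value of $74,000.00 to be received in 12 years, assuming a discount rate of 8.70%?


Present value formula: PV = FV / (1 + r)^t
PV = $74,000.00 / (1 + 0.087)^12
PV = $74,000.00 / 2.7211628
PV = $27,194.26

PV = FV / (1 + r)^t = $27,194.26


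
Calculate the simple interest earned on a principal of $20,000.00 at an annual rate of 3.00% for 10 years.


Simple interest formula: I = P × r × t
I = $20,000.00 × 0.03 × 10
I = $6,000.00

I = P × r × t = $6,000.00


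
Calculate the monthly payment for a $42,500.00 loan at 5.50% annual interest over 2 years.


Loan payment formula: PMT = PV × r / (1 − (1 + r)^(−n))
Monthly rate r = 0.055/12 ≈ 0.00458333, n = 24 months
Denominator: 1 − (1 + 0.055/12)^(−24) = 0.1039407
PMT = $42,500.00 × (0.055/12) / 0.1039407
PMT = $1,874.07 per month

PMT = PV × r / (1-(1+r)^(-n)) = $1,874.07/month


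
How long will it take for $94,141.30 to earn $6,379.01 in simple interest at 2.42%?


Rearrange the simple interest formula for t:
I = P × r × t  ⇒  t = I / (P × r)
t = $6,379.01 / ($94,141.30 × 0.0242)
t = 2.8

t = I/(P×r) = 2.8 years


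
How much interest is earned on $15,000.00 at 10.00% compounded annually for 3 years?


Compound interest earned = final amount − principal.
A = P(1 + r/n)^(nt) = $15,000.00 × (1 + 0.1/1)^(1 × 3) = $19,965.00
Interest = A − P = $19,965.00 − $15,000.00 = $4,965.00

Interest = A - P = $4,965.00


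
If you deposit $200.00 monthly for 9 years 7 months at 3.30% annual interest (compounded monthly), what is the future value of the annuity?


Future value of an ordinary annuity: FV = PMT × ((1 + r)^n − 1) / r
Monthly rate r = 0.033/12 = 0.00275, n = 115
FV = $200.00 × ((1 + 0.033/12)^115 − 1) / (0.033/12)
FV = $200.00 × 135.046485
FV = $27,009.30

FV = PMT × ((1+r)^n - 1)/r = $27,009.30


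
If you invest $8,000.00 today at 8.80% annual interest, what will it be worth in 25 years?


Future value formula: FV = PV × (1 + r)^t
FV = $8,000.00 × (1 + 0.088)^25
FV = $8,000.00 × 8.236115
FV = $65,888.92

FV = PV × (1 + r)^t = $65,888.92


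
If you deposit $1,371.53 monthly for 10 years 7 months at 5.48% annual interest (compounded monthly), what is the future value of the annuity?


Future value of an ordinary annuity: FV = PMT × ((1 + r)^n − 1) / r
Monthly rate r = 0.0548/12 ≈ 0.00456667, n = 127
FV = $1,371.53 × ((1 + 0.0548/12)^127 − 1) / (0.0548/12)
FV = $1,371.53 × 171.596175
FV = $235,349.30

FV = PMT × ((1+r)^n - 1)/r = $235,349.30


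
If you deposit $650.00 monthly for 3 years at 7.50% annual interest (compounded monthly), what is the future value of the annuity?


Future value of an ordinary annuity: FV = PMT × ((1 + r)^n − 1) / r
Monthly rate r = 0.075/12 = 0.00625, n = 36
FV = $650.00 × ((1 + 0.075/12)^36 − 1) / (0.075/12)
FV = $650.00 × 40.231382
FV = $26,150.40

FV = PMT × ((1+r)^n - 1)/r = $26,150.40


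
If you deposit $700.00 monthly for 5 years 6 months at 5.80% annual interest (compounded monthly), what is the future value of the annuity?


Future value of an ordinary annuity: FV = PMT × ((1 + r)^n − 1) / r
Monthly rate r = 0.058/12 ≈ 0.00483333, n = 66
FV = $700.00 × ((1 + 0.058/12)^66 − 1) / (0.058/12)
FV = $700.00 × 77.523010
FV = $54,266.11

FV = PMT × ((1+r)^n - 1)/r = $54,266.11


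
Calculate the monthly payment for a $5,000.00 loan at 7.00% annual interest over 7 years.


Loan payment formula: PMT = PV × r / (1 − (1 + r)^(−n))
Monthly rate r = 0.07/12 ≈ 0.00583333, n = 84 months
Denominator: 1 − (1 + 0.07/12)^(−84) = 0.386501
PMT = $5,000.00 × (0.07/12) / 0.386501
PMT = $75.46 per month

PMT = PV × r / (1-(1+r)^(-n)) = $75.46/month


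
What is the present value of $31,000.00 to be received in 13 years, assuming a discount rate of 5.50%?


Present value formula: PV = FV / (1 + r)^t
PV = $31,000.00 / (1 + 0.055)^13
PV = $31,000.00 / 2.005774
PV = $15,455.38

PV = FV / (1 + r)^t = $15,455.38


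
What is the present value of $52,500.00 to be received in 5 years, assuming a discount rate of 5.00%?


Present value formula: PV = FV / (1 + r)^t
PV = $52,500.00 / (1 + 0.05)^5
PV = $52,500.00 / 1.2762816
PV = $41,135.12

PV = FV / (1 + r)^t = $41,135.12


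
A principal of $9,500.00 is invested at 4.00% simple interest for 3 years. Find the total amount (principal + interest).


Total amount formula: A = P(1 + rt) = P + P·r·t
Interest: I = P × r × t = $9,500.00 × 0.04 × 3 = $1,140.00
A = P + I = $9,500.00 + $1,140.00 = $10,640.00

A = P + I = P(1 + rt) = $10,640.00


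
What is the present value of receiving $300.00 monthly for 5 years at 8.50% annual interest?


Present value of an ordinary annuity: PV = PMT × (1 − (1 + r)^(−n)) / r
Monthly rate r = 0.085/12 ≈ 0.00708333, n = 60
PV = $300.00 × (1 − (1 + 0.085/12)^(−60)) / (0.085/12)
PV = $300.00 × 48.741183
PV = $14,622.35

PV = PMT × (1-(1+r)^(-n))/r = $14,622.35


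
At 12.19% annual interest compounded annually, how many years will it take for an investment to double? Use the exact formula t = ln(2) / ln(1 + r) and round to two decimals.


Doubling condition: (1 + r)^t = 2
Take ln of both sides: t × ln(1 + r) = ln(2)
t = ln(2) / ln(1 + r)
t = 0.693147 / 0.115024
t = 6.03

t = ln(2) / ln(1 + r) = 6.03 years


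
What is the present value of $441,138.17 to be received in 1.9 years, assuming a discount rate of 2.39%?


Present value formula: PV = FV / (1 + r)^t
PV = $441,138.17 / (1 + 0.0239)^1.9
PV = $441,138.17 / 1.045898
PV = $421,779.34

PV = FV / (1 + r)^t = $421,779.34


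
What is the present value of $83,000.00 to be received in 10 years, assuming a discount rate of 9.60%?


Present value formula: PV = FV / (1 + r)^t
PV = $83,000.00 / (1 + 0.096)^10
PV = $83,000.00 / 2.500953
PV = $33,187.35

PV = FV / (1 + r)^t = $33,187.35


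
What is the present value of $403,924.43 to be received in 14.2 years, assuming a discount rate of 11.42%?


Present value formula: PV = FV / (1 + r)^t
PV = $403,924.43 / (1 + 0.1142)^14.2
PV = $403,924.43 / 4.643835
PV = $86,980.79

PV = FV / (1 + r)^t = $86,980.79


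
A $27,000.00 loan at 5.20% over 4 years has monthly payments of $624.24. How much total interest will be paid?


Total paid over the life of the loan = PMT × n.
Total paid = $624.24 × 48 = $29,963.52
Total interest = total paid − principal = $29,963.52 − $27,000.00 = $2,963.52

Total interest = (PMT × n) - PV = $2,963.52


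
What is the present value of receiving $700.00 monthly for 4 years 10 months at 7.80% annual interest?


Present value of an ordinary annuity: PV = PMT × (1 − (1 + r)^(−n)) / r
Monthly rate r = 0.078/12 = 0.0065, n = 58
PV = $700.00 × (1 − (1 + 0.078/12)^(−58)) / (0.078/12)
PV = $700.00 × 48.191788
PV = $33,734.25

PV = PMT × (1-(1+r)^(-n))/r = $33,734.25


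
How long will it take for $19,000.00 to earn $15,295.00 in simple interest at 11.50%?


Rearrange the simple interest formula for t:
I = P × r × t  ⇒  t = I / (P × r)
t = $15,295.00 / ($19,000.00 × 0.115)
t = 7

t = I/(P×r) = 7 years


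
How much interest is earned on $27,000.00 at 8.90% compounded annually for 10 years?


Compound interest earned = final amount − principal.
A = P(1 + r/n)^(nt) = $27,000.00 × (1 + 0.089/1)^(1 × 10) = $63,334.82
Interest = A − P = $63,334.82 − $27,000.00 = $36,334.82

Interest = A - P = $36,334.82


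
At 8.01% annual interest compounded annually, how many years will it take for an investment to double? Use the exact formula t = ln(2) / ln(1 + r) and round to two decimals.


Doubling condition: (1 + r)^t = 2
Take ln of both sides: t × ln(1 + r) = ln(2)
t = ln(2) / ln(1 + r)
t = 0.693147 / 0.077054
t = 9.00

t = ln(2) / ln(1 + r) = 9.00 years


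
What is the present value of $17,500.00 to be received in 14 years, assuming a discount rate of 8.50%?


Present value formula: PV = FV / (1 + r)^t
PV = $17,500.00 / (1 + 0.085)^14
PV = $17,500.00 / 3.133404
PV = $5,584.98

PV = FV / (1 + r)^t = $5,584.98


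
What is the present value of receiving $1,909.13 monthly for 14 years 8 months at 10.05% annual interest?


Present value of an ordinary annuity: PV = PMT × (1 − (1 + r)^(−n)) / r
Monthly rate r = 0.1005/12 = 0.008375, n = 176
PV = $1,909.13 × (1 − (1 + 0.1005/12)^(−176)) / (0.1005/12)
PV = $1,909.13 × 91.890433
PV = $175,430.78

PV = PMT × (1-(1+r)^(-n))/r = $175,430.78


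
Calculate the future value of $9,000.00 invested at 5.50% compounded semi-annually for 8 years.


Compound interest formula: A = P(1 + r/n)^(nt)
A = $9,000.00 × (1 + 0.055/2)^(2 × 8)
Growth factor: (1 + 0.055/2)^16 = 1.543509
A = $9,000.00 × 1.543509
A = $13,891.58

A = P(1 + r/n)^(nt) = $13,891.58


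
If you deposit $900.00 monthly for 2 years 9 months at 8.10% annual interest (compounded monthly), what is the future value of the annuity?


Future value of an ordinary annuity: FV = PMT × ((1 + r)^n − 1) / r
Monthly rate r = 0.081/12 = 0.00675, n = 33
FV = $900.00 × ((1 + 0.081/12)^33 − 1) / (0.081/12)
FV = $900.00 × 36.825682
FV = $33,143.11

FV = PMT × ((1+r)^n - 1)/r = $33,143.11


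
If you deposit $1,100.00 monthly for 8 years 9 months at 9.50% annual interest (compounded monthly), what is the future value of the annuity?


Future value of an ordinary annuity: FV = PMT × ((1 + r)^n − 1) / r
Monthly rate r = 0.095/12 ≈ 0.00791667, n = 105
FV = $1,100.00 × ((1 + 0.095/12)^105 − 1) / (0.095/12)
FV = $1,100.00 × 162.781113
FV = $179,059.22

FV = PMT × ((1+r)^n - 1)/r = $179,059.22


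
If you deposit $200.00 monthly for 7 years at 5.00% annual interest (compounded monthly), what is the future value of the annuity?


Future value of an ordinary annuity: FV = PMT × ((1 + r)^n − 1) / r
Monthly rate r = 0.05/12 ≈ 0.00416667, n = 84
FV = $200.00 × ((1 + 0.05/12)^84 − 1) / (0.05/12)
FV = $200.00 × 100.328653
FV = $20,065.73

FV = PMT × ((1+r)^n - 1)/r = $20,065.73


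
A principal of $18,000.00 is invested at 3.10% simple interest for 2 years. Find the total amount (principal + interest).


Total amount formula: A = P(1 + rt) = P + P·r·t
Interest: I = P × r × t = $18,000.00 × 0.031 × 2 = $1,116.00
A = P + I = $18,000.00 + $1,116.00 = $19,116.00

A = P + I = P(1 + rt) = $19,116.00


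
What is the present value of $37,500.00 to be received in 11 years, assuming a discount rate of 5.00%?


Present value formula: PV = FV / (1 + r)^t
PV = $37,500.00 / (1 + 0.05)^11
PV = $37,500.00 / 1.7103394
PV = $21,925.47

PV = FV / (1 + r)^t = $21,925.47


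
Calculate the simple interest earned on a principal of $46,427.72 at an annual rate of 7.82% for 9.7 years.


Simple interest formula: I = P × r × t
I = $46,427.72 × 0.0782 × 9.7
I = $35,217.28

I = P × r × t = $35,217.28


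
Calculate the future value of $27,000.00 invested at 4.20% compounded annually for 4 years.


Compound interest formula: A = P(1 + r/n)^(nt)
A = $27,000.00 × (1 + 0.042/1)^(1 × 4)
Growth factor: (1 + 0.042/1)^4 = 1.1788835
A = $27,000.00 × 1.1788835
A = $31,829.85

A = P(1 + r/n)^(nt) = $31,829.85


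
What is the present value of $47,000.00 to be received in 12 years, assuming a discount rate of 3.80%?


Present value formula: PV = FV / (1 + r)^t
PV = $47,000.00 / (1 + 0.038)^12
PV = $47,000.00 / 1.564474
PV = $30,042.05

PV = FV / (1 + r)^t = $30,042.05


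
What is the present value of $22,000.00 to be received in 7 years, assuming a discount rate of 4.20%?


Present value formula: PV = FV / (1 + r)^t
PV = $22,000.00 / (1 + 0.042)^7
PV = $22,000.00 / 1.333749
PV = $16,494.86

PV = FV / (1 + r)^t = $16,494.86


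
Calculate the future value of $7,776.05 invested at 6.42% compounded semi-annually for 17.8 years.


Compound interest formula: A = P(1 + r/n)^(nt)
A = $7,776.05 × (1 + 0.0642/2)^(2 × 17.8)
Growth factor: (1 + 0.0642/2)^35.6 = 3.079607
A = $7,776.05 × 3.079607
A = $23,947.18

A = P(1 + r/n)^(nt) = $23,947.18


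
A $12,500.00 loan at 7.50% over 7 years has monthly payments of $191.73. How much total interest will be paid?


Total paid over the life of the loan = PMT × n.
Total paid = $191.73 × 84 = $16,105.32
Total interest = total paid − principal = $16,105.32 − $12,500.00 = $3,605.32

Total interest = (PMT × n) - PV = $3,605.32


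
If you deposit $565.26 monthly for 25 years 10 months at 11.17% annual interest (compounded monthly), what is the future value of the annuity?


Future value of an ordinary annuity: FV = PMT × ((1 + r)^n − 1) / r
Monthly rate r = 0.1117/12 ≈ 0.00930833, n = 310
FV = $565.26 × ((1 + 0.1117/12)^310 − 1) / (0.1117/12)
FV = $565.26 × 1791.566766
FV = $1,012,701.03

FV = PMT × ((1+r)^n - 1)/r = $1,012,701.03


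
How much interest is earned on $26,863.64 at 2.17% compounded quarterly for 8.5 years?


Compound interest earned = final amount − principal.
A = P(1 + r/n)^(nt) = $26,863.64 × (1 + 0.0217/4)^(4 × 8.5) = $32,288.95
Interest = A − P = $32,288.95 − $26,863.64 = $5,425.31

Interest = A - P = $5,425.31


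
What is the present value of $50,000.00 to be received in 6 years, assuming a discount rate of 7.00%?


Present value formula: PV = FV / (1 + r)^t
PV = $50,000.00 / (1 + 0.07)^6
PV = $50,000.00 / 1.5007304
PV = $33,317.11

PV = FV / (1 + r)^t = $33,317.11


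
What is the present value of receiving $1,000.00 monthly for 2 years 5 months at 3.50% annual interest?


Present value of an ordinary annuity: PV = PMT × (1 − (1 + r)^(−n)) / r
Monthly rate r = 0.035/12 ≈ 0.00291667, n = 29
PV = $1,000.00 × (1 − (1 + 0.035/12)^(−29)) / (0.035/12)
PV = $1,000.00 × 27.768613
PV = $27,768.61

PV = PMT × (1-(1+r)^(-n))/r = $27,768.61


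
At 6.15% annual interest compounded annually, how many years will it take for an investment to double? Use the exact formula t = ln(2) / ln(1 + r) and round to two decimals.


Doubling condition: (1 + r)^t = 2
Take ln of both sides: t × ln(1 + r) = ln(2)
t = ln(2) / ln(1 + r)
t = 0.693147 / 0.059683
t = 11.61

t = ln(2) / ln(1 + r) = 11.61 years


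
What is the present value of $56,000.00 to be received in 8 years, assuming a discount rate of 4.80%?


Present value formula: PV = FV / (1 + r)^t
PV = $56,000.00 / (1 + 0.048)^8
PV = $56,000.00 / 1.45509136
PV = $38,485.56

PV = FV / (1 + r)^t = $38,485.56


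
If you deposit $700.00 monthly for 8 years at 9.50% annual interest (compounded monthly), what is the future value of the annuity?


Future value of an ordinary annuity: FV = PMT × ((1 + r)^n − 1) / r
Monthly rate r = 0.095/12 ≈ 0.00791667, n = 96
FV = $700.00 × ((1 + 0.095/12)^96 − 1) / (0.095/12)
FV = $700.00 × 142.975186
FV = $100,082.63

FV = PMT × ((1+r)^n - 1)/r = $100,082.63


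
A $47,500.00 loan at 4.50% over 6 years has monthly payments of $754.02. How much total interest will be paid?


Total paid over the life of the loan = PMT × n.
Total paid = $754.02 × 72 = $54,289.44
Total interest = total paid − principal = $54,289.44 − $47,500.00 = $6,789.44

Total interest = (PMT × n) - PV = $6,789.44


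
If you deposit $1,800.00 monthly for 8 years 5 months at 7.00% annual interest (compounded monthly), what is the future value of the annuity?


Future value of an ordinary annuity: FV = PMT × ((1 + r)^n − 1) / r
Monthly rate r = 0.07/12 ≈ 0.00583333, n = 101
FV = $1,800.00 × ((1 + 0.07/12)^101 − 1) / (0.07/12)
FV = $1,800.00 × 137.040506
FV = $246,672.91

FV = PMT × ((1+r)^n - 1)/r = $246,672.91


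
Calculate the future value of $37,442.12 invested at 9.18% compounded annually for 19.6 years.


Compound interest formula: A = P(1 + r/n)^(nt)
A = $37,442.12 × (1 + 0.0918/1)^(1 × 19.6)
Growth factor: (1 + 0.0918/1)^19.6 = 5.5924816
A = $37,442.12 × 5.5924816
A = $209,394.37

A = P(1 + r/n)^(nt) = $209,394.37


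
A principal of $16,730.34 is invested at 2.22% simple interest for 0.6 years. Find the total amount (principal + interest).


Total amount formula: A = P(1 + rt) = P + P·r·t
Interest: I = P × r × t = $16,730.34 × 0.0222 × 0.6 = $222.85
A = P + I = $16,730.34 + $222.85 = $16,953.19

A = P + I = P(1 + rt) = $16,953.19


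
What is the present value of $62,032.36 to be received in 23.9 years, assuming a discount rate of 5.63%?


Present value formula: PV = FV / (1 + r)^t
PV = $62,032.36 / (1 + 0.0563)^23.9
PV = $62,032.36 / 3.702678
PV = $16,753.38

PV = FV / (1 + r)^t = $16,753.38


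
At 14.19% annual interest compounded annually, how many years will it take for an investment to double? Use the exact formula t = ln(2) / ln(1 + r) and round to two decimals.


Doubling condition: (1 + r)^t = 2
Take ln of both sides: t × ln(1 + r) = ln(2)
t = ln(2) / ln(1 + r)
t = 0.693147 / 0.132694
t = 5.22

t = ln(2) / ln(1 + r) = 5.22 years


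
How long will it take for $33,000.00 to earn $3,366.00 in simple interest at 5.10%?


Rearrange the simple interest formula for t:
I = P × r × t  ⇒  t = I / (P × r)
t = $3,366.00 / ($33,000.00 × 0.051)
t = 2

t = I/(P×r) = 2 years


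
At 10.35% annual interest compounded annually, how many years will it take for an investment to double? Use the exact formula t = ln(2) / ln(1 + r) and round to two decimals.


Doubling condition: (1 + r)^t = 2
Take ln of both sides: t × ln(1 + r) = ln(2)
t = ln(2) / ln(1 + r)
t = 0.693147 / 0.098487
t = 7.04

t = ln(2) / ln(1 + r) = 7.04 years


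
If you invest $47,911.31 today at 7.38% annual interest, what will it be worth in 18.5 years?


Future value formula: FV = PV × (1 + r)^t
FV = $47,911.31 × (1 + 0.0738)^18.5
FV = $47,911.31 × 3.7332141
FV = $178,863.18

FV = PV × (1 + r)^t = $178,863.18


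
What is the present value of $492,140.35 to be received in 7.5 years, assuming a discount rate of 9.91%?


Present value formula: PV = FV / (1 + r)^t
PV = $492,140.35 / (1 + 0.0991)^7.5
PV = $492,140.35 / 2.03132334
PV = $242,275.73

PV = FV / (1 + r)^t = $242,275.73


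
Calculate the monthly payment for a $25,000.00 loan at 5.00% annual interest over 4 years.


Loan payment formula: PMT = PV × r / (1 − (1 + r)^(−n))
Monthly rate r = 0.05/12 ≈ 0.00416667, n = 48 months
Denominator: 1 − (1 + 0.05/12)^(−48) = 0.180929
PMT = $25,000.00 × (0.05/12) / 0.180929
PMT = $575.73 per month

PMT = PV × r / (1-(1+r)^(-n)) = $575.73/month


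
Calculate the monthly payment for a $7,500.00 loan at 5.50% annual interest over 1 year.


Loan payment formula: PMT = PV × r / (1 − (1 + r)^(−n))
Monthly rate r = 0.055/12 ≈ 0.00458333, n = 12 months
Denominator: 1 − (1 + 0.055/12)^(−12) = 0.0533959
PMT = $7,500.00 × (0.055/12) / 0.0533959
PMT = $643.78 per month

PMT = PV × r / (1-(1+r)^(-n)) = $643.78/month


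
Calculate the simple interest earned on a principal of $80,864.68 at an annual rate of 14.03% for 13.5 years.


Simple interest formula: I = P × r × t
I = $80,864.68 × 0.1403 × 13.5
I = $153,161.75

I = P × r × t = $153,161.75


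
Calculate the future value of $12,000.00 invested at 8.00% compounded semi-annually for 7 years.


Compound interest formula: A = P(1 + r/n)^(nt)
A = $12,000.00 × (1 + 0.08/2)^(2 × 7)
Growth factor: (1 + 0.08/2)^14 = 1.7316764
A = $12,000.00 × 1.7316764
A = $20,780.12

A = P(1 + r/n)^(nt) = $20,780.12


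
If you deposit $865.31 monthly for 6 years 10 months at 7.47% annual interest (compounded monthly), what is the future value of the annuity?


Future value of an ordinary annuity: FV = PMT × ((1 + r)^n − 1) / r
Monthly rate r = 0.0747/12 = 0.006225, n = 82
FV = $865.31 × ((1 + 0.0747/12)^82 − 1) / (0.0747/12)
FV = $865.31 × 106.571373
FV = $92,217.27

FV = PMT × ((1+r)^n - 1)/r = $92,217.27


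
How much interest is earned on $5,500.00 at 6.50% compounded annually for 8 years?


Compound interest earned = final amount − principal.
A = P(1 + r/n)^(nt) = $5,500.00 × (1 + 0.065/1)^(1 × 8) = $9,102.48
Interest = A − P = $9,102.48 − $5,500.00 = $3,602.48

Interest = A - P = $3,602.48


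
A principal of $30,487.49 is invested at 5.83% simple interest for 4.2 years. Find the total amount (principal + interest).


Total amount formula: A = P(1 + rt) = P + P·r·t
Interest: I = P × r × t = $30,487.49 × 0.0583 × 4.2 = $7,465.17
A = P + I = $30,487.49 + $7,465.17 = $37,952.66

A = P + I = P(1 + rt) = $37,952.66


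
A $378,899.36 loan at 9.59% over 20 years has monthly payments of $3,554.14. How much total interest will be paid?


Total paid over the life of the loan = PMT × n.
Total paid = $3,554.14 × 240 = $852,993.60
Total interest = total paid − principal = $852,993.60 − $378,899.36 = $474,094.24

Total interest = (PMT × n) - PV = $474,094.24


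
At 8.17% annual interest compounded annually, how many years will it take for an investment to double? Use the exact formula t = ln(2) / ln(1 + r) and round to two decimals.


Doubling condition: (1 + r)^t = 2
Take ln of both sides: t × ln(1 + r) = ln(2)
t = ln(2) / ln(1 + r)
t = 0.693147 / 0.078534
t = 8.83

t = ln(2) / ln(1 + r) = 8.83 years


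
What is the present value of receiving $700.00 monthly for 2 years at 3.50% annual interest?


Present value of an ordinary annuity: PV = PMT × (1 − (1 + r)^(−n)) / r
Monthly rate r = 0.035/12 ≈ 0.00291667, n = 24
PV = $700.00 × (1 − (1 + 0.035/12)^(−24)) / (0.035/12)
PV = $700.00 × 23.146690
PV = $16,202.68

PV = PMT × (1-(1+r)^(-n))/r = $16,202.68


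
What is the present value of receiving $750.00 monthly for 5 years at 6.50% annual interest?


Present value of an ordinary annuity: PV = PMT × (1 − (1 + r)^(−n)) / r
Monthly rate r = 0.065/12 ≈ 0.00541667, n = 60
PV = $750.00 × (1 − (1 + 0.065/12)^(−60)) / (0.065/12)
PV = $750.00 × 51.108680
PV = $38,331.51

PV = PMT × (1-(1+r)^(-n))/r = $38,331.51


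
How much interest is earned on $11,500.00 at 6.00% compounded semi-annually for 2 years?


Compound interest earned = final amount − principal.
A = P(1 + r/n)^(nt) = $11,500.00 × (1 + 0.06/2)^(2 × 2) = $12,943.35
Interest = A − P = $12,943.35 − $11,500.00 = $1,443.35

Interest = A - P = $1,443.35


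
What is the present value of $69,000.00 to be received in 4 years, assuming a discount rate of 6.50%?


Present value formula: PV = FV / (1 + r)^t
PV = $69,000.00 / (1 + 0.065)^4
PV = $69,000.00 / 1.2864664
PV = $53,635.29

PV = FV / (1 + r)^t = $53,635.29


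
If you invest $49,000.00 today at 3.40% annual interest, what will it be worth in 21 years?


Future value formula: FV = PV × (1 + r)^t
FV = $49,000.00 × (1 + 0.034)^21
FV = $49,000.00 × 2.0180472
FV = $98,884.31

FV = PV × (1 + r)^t = $98,884.31


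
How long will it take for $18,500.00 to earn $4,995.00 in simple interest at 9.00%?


Rearrange the simple interest formula for t:
I = P × r × t  ⇒  t = I / (P × r)
t = $4,995.00 / ($18,500.00 × 0.09)
t = 3

t = I/(P×r) = 3 years


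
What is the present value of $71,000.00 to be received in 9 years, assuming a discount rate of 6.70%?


Present value formula: PV = FV / (1 + r)^t
PV = $71,000.00 / (1 + 0.067)^9
PV = $71,000.00 / 1.7925851
PV = $39,607.60

PV = FV / (1 + r)^t = $39,607.60


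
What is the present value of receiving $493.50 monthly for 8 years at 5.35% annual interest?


Present value of an ordinary annuity: PV = PMT × (1 − (1 + r)^(−n)) / r
Monthly rate r = 0.0535/12 ≈ 0.00445833, n = 96
PV = $493.50 × (1 − (1 + 0.0535/12)^(−96)) / (0.0535/12)
PV = $493.50 × 77.959234
PV = $38,472.88

PV = PMT × (1-(1+r)^(-n))/r = $38,472.88


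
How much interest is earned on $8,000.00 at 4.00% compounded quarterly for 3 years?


Compound interest earned = final amount − principal.
A = P(1 + r/n)^(nt) = $8,000.00 × (1 + 0.04/4)^(4 × 3) = $9,014.60
Interest = A − P = $9,014.60 − $8,000.00 = $1,014.60

Interest = A - P = $1,014.60


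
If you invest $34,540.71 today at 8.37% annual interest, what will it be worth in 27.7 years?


Future value formula: FV = PV × (1 + r)^t
FV = $34,540.71 × (1 + 0.0837)^27.7
FV = $34,540.71 × 9.2678999
FV = $320,119.84

FV = PV × (1 + r)^t = $320,119.84


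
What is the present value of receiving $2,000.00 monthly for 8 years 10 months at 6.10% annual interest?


Present value of an ordinary annuity: PV = PMT × (1 − (1 + r)^(−n)) / r
Monthly rate r = 0.061/12 ≈ 0.00508333, n = 106
PV = $2,000.00 × (1 − (1 + 0.061/12)^(−106)) / (0.061/12)
PV = $2,000.00 × 81.791726
PV = $163,583.45

PV = PMT × (1-(1+r)^(-n))/r = $163,583.45


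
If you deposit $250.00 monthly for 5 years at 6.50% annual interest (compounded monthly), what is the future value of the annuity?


Future value of an ordinary annuity: FV = PMT × ((1 + r)^n − 1) / r
Monthly rate r = 0.065/12 ≈ 0.00541667, n = 60
FV = $250.00 × ((1 + 0.065/12)^60 − 1) / (0.065/12)
FV = $250.00 × 70.673968
FV = $17,668.49

FV = PMT × ((1+r)^n - 1)/r = $17,668.49


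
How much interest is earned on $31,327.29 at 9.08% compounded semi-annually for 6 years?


Compound interest earned = final amount − principal.
A = P(1 + r/n)^(nt) = $31,327.29 × (1 + 0.0908/2)^(2 × 6) = $53,371.91
Interest = A − P = $53,371.91 − $31,327.29 = $22,044.62

Interest = A - P = $22,044.62


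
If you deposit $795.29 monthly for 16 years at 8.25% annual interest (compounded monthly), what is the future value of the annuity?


Future value of an ordinary annuity: FV = PMT × ((1 + r)^n − 1) / r
Monthly rate r = 0.0825/12 = 0.006875, n = 192
FV = $795.29 × ((1 + 0.0825/12)^192 − 1) / (0.0825/12)
FV = $795.29 × 396.58926304
FV = $315,403.48

FV = PMT × ((1+r)^n - 1)/r = $315,403.48


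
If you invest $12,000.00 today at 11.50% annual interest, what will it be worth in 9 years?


Future value formula: FV = PV × (1 + r)^t
FV = $12,000.00 × (1 + 0.115)^9
FV = $12,000.00 × 2.663629
FV = $31,963.55

FV = PV × (1 + r)^t = $31,963.55


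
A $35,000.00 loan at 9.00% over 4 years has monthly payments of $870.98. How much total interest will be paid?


Total paid over the life of the loan = PMT × n.
Total paid = $870.98 × 48 = $41,807.04
Total interest = total paid − principal = $41,807.04 − $35,000.00 = $6,807.04

Total interest = (PMT × n) - PV = $6,807.04


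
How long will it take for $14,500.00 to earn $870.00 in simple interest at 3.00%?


Rearrange the simple interest formula for t:
I = P × r × t  ⇒  t = I / (P × r)
t = $870.00 / ($14,500.00 × 0.03)
t = 2

t = I/(P×r) = 2 years


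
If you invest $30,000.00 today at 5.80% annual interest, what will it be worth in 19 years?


Future value formula: FV = PV × (1 + r)^t
FV = $30,000.00 × (1 + 0.058)^19
FV = $30,000.00 × 2.918957
FV = $87,568.71

FV = PV × (1 + r)^t = $87,568.71


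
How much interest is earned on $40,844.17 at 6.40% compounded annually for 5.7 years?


Compound interest earned = final amount − principal.
A = P(1 + r/n)^(nt) = $40,844.17 × (1 + 0.064/1)^(1 × 5.7) = $58,169.77
Interest = A − P = $58,169.77 − $40,844.17 = $17,325.60

Interest = A - P = $17,325.60


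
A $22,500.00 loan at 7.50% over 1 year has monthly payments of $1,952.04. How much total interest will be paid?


Total paid over the life of the loan = PMT × n.
Total paid = $1,952.04 × 12 = $23,424.48
Total interest = total paid − principal = $23,424.48 − $22,500.00 = $924.48

Total interest = (PMT × n) - PV = $924.48


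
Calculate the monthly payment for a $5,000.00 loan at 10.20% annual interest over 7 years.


Loan payment formula: PMT = PV × r / (1 − (1 + r)^(−n))
Monthly rate r = 0.102/12 = 0.0085, n = 84 months
Denominator: 1 − (1 + 0.102/12)^(−84) = 0.508839
PMT = $5,000.00 × (0.102/12) / 0.508839
PMT = $83.52 per month

PMT = PV × r / (1-(1+r)^(-n)) = $83.52/month


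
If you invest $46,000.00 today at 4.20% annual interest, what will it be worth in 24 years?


Future value formula: FV = PV × (1 + r)^t
FV = $46,000.00 × (1 + 0.042)^24
FV = $46,000.00 × 2.6842642
FV = $123,476.15

FV = PV × (1 + r)^t = $123,476.15


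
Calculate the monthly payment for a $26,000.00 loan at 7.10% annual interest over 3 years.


Loan payment formula: PMT = PV × r / (1 − (1 + r)^(−n))
Monthly rate r = 0.071/12 ≈ 0.00591667, n = 36 months
Denominator: 1 − (1 + 0.071/12)^(−36) = 0.1913365
PMT = $26,000.00 × (0.071/12) / 0.1913365
PMT = $803.99 per month

PMT = PV × r / (1-(1+r)^(-n)) = $803.99/month


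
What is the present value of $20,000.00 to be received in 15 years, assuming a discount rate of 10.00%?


Present value formula: PV = FV / (1 + r)^t
PV = $20,000.00 / (1 + 0.1)^15
PV = $20,000.00 / 4.177248
PV = $4,787.84

PV = FV / (1 + r)^t = $4,787.84


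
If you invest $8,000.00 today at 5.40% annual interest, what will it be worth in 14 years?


Future value formula: FV = PV × (1 + r)^t
FV = $8,000.00 × (1 + 0.054)^14
FV = $8,000.00 × 2.088183
FV = $16,705.46

FV = PV × (1 + r)^t = $16,705.46


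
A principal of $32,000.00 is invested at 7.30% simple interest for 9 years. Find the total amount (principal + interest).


Total amount formula: A = P(1 + rt) = P + P·r·t
Interest: I = P × r × t = $32,000.00 × 0.073 × 9 = $21,024.00
A = P + I = $32,000.00 + $21,024.00 = $53,024.00

A = P + I = P(1 + rt) = $53,024.00


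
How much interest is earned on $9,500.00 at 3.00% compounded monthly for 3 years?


Compound interest earned = final amount − principal.
A = P(1 + r/n)^(nt) = $9,500.00 × (1 + 0.03/12)^(12 × 3) = $10,393.49
Interest = A − P = $10,393.49 − $9,500.00 = $893.49

Interest = A - P = $893.49


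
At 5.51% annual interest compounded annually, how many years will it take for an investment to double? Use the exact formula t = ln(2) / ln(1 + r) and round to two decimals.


Doubling condition: (1 + r)^t = 2
Take ln of both sides: t × ln(1 + r) = ln(2)
t = ln(2) / ln(1 + r)
t = 0.693147 / 0.053636
t = 12.92

t = ln(2) / ln(1 + r) = 12.92 years


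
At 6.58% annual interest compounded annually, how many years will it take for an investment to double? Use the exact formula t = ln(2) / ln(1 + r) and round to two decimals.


Doubling condition: (1 + r)^t = 2
Take ln of both sides: t × ln(1 + r) = ln(2)
t = ln(2) / ln(1 + r)
t = 0.693147 / 0.063726
t = 10.88

t = ln(2) / ln(1 + r) = 10.88 years


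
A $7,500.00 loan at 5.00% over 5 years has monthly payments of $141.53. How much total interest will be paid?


Total paid over the life of the loan = PMT × n.
Total paid = $141.53 × 60 = $8,491.80
Total interest = total paid − principal = $8,491.80 − $7,500.00 = $991.80

Total interest = (PMT × n) - PV = $991.80


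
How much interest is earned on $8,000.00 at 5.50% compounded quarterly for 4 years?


Compound interest earned = final amount − principal.
A = P(1 + r/n)^(nt) = $8,000.00 × (1 + 0.055/4)^(4 × 4) = $9,953.68
Interest = A − P = $9,953.68 − $8,000.00 = $1,953.68

Interest = A - P = $1,953.68


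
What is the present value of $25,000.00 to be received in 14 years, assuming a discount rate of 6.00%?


Present value formula: PV = FV / (1 + r)^t
PV = $25,000.00 / (1 + 0.06)^14
PV = $25,000.00 / 2.260904
PV = $11,057.52

PV = FV / (1 + r)^t = $11,057.52


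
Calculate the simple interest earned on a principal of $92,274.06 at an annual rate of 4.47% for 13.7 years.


Simple interest formula: I = P × r × t
I = $92,274.06 × 0.0447 × 13.7
I = $56,507.71

I = P × r × t = $56,507.71


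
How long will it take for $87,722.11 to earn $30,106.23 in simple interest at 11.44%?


Rearrange the simple interest formula for t:
I = P × r × t  ⇒  t = I / (P × r)
t = $30,106.23 / ($87,722.11 × 0.1144)
t = 3

t = I/(P×r) = 3 years


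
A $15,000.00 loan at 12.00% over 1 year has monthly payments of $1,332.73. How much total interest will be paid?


Total paid over the life of the loan = PMT × n.
Total paid = $1,332.73 × 12 = $15,992.76
Total interest = total paid − principal = $15,992.76 − $15,000.00 = $992.76

Total interest = (PMT × n) - PV = $992.76


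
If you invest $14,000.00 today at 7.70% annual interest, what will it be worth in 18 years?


Future value formula: FV = PV × (1 + r)^t
FV = $14,000.00 × (1 + 0.077)^18
FV = $14,000.00 × 3.800867
FV = $53,212.14

FV = PV × (1 + r)^t = $53,212.14


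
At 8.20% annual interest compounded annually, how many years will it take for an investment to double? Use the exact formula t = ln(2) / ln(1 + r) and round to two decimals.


Doubling condition: (1 + r)^t = 2
Take ln of both sides: t × ln(1 + r) = ln(2)
t = ln(2) / ln(1 + r)
t = 0.693147 / 0.078811
t = 8.80

t = ln(2) / ln(1 + r) = 8.80 years


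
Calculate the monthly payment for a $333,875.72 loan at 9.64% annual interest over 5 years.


Loan payment formula: PMT = PV × r / (1 − (1 + r)^(−n))
Monthly rate r = 0.0964/12 ≈ 0.00803333, n = 60 months
Denominator: 1 − (1 + 0.0964/12)^(−60) = 0.3812626
PMT = $333,875.72 × (0.0964/12) / 0.3812626
PMT = $7,034.88 per month

PMT = PV × r / (1-(1+r)^(-n)) = $7,034.88/month


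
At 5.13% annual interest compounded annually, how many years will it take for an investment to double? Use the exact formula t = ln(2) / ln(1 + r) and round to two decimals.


Doubling condition: (1 + r)^t = 2
Take ln of both sides: t × ln(1 + r) = ln(2)
t = ln(2) / ln(1 + r)
t = 0.693147 / 0.050027
t = 13.86

t = ln(2) / ln(1 + r) = 13.86 years


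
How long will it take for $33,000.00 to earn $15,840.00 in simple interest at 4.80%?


Rearrange the simple interest formula for t:
I = P × r × t  ⇒  t = I / (P × r)
t = $15,840.00 / ($33,000.00 × 0.048)
t = 10

t = I/(P×r) = 10 years


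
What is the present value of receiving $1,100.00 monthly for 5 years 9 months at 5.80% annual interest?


Present value of an ordinary annuity: PV = PMT × (1 − (1 + r)^(−n)) / r
Monthly rate r = 0.058/12 ≈ 0.00483333, n = 69
PV = $1,100.00 × (1 − (1 + 0.058/12)^(−69)) / (0.058/12)
PV = $1,100.00 × 58.554274
PV = $64,409.70

PV = PMT × (1-(1+r)^(-n))/r = $64,409.70


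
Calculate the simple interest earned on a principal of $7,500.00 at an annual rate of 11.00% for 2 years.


Simple interest formula: I = P × r × t
I = $7,500.00 × 0.11 × 2
I = $1,650.00

I = P × r × t = $1,650.00


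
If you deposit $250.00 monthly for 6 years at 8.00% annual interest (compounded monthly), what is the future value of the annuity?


Future value of an ordinary annuity: FV = PMT × ((1 + r)^n − 1) / r
Monthly rate r = 0.08/12 ≈ 0.00666667, n = 72
FV = $250.00 × ((1 + 0.08/12)^72 − 1) / (0.08/12)
FV = $250.00 × 92.025325
FV = $23,006.33

FV = PMT × ((1+r)^n - 1)/r = $23,006.33
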